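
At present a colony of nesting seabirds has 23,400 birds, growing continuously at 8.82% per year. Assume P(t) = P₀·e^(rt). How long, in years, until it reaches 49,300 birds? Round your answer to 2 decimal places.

t ≈ 8.45 years

49300 = 23400 · e^(0.0882·t)
t = ln(49300/23400) / 0.0882 = ln(2.10684) / 0.0882 = 0.74519 / 0.0882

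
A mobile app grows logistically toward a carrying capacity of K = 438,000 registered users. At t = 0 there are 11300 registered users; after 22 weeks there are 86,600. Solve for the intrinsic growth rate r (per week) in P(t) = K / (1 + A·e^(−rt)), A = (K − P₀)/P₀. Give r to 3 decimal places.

r ≈ 0.101 per week

A = (438000 − 11300)/11300 = 37.76106
86600 = 438000/(1 + 37.76106·e^(−r·22)) → e^(−22r) = (5.05774 − 1)/37.76106 = 0.107458
r = −ln(0.107458)/22 = 2.23065/22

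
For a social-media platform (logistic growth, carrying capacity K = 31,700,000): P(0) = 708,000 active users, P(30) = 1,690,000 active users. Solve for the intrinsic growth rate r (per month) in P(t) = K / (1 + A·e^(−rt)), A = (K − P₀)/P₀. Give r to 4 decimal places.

r ≈ 0.0301 per month

A = (31700000 − 708000)/708000 = 43.77401
1690000 = 31700000/(1 + 43.77401·e^(−r·30)) → e^(−30r) = (18.7574 − 1)/43.77401 = 0.405661
r = −ln(0.405661)/30 = 0.90224/30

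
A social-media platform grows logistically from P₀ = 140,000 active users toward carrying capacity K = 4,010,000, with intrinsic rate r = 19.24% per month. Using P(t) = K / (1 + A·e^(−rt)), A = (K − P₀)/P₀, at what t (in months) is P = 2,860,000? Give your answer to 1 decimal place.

A = (4010000 − 140000)/140000 = 27.64286
2860000 = 4010000/(1 + 27.64286·e^(−0.1924t)) → 1 + 27.64286·e^(−0.1924t) = 1.4021
e^(−0.1924t) = 0.014546 → t = ln(68.74658)/0.1924 = 4.23043/0.1924

t ≈ 22.0 months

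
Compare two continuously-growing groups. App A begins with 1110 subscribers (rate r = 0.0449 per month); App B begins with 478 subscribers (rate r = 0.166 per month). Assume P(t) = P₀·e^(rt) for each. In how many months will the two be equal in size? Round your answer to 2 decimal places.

1110·e^(0.0449t) = 478·e^(0.166t)
1110/478 = e^((0.166 − 0.0449)t) → ln(2.32218) = 0.1211·t
t = 0.8425 / 0.1211

t ≈ 6.96 months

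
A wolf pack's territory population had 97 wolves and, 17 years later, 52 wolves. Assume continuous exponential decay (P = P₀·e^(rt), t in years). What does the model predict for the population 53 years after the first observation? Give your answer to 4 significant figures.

r = ln(52/97) / 17 ≈ -0.036675 per year
P(53) = 97 · e^(-0.036675·53) = 97 · 0.14317 ≈ 13.89

≈ 13.89 wolves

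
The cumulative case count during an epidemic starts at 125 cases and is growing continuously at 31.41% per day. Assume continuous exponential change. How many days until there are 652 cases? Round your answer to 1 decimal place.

652 = 125 · e^(0.3141·t)
t = ln(652/125) / 0.3141 = ln(5.216) / 0.3141 = 1.65173 / 0.3141

t ≈ 5.3 days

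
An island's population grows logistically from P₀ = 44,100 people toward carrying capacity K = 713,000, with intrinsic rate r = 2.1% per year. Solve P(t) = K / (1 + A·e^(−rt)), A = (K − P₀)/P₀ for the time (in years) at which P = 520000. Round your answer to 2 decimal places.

t ≈ 176.68 years

A = (713000 − 44100)/44100 = 15.1678
520000 = 713000/(1 + 15.1678·e^(−0.021t)) → 1 + 15.1678·e^(−0.021t) = 1.37115
e^(−0.021t) = 0.02447 → t = ln(40.86661)/0.021 = 3.71031/0.021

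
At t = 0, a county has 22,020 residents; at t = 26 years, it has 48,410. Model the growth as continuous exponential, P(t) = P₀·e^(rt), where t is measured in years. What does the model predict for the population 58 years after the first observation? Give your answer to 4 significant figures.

≈ 127,600 residents

r = ln(48410/22020) / 26 ≈ 0.030298 per year
P(58) = 22020 · e^(0.030298·58) = 22020 · 5.79677 ≈ 127644.79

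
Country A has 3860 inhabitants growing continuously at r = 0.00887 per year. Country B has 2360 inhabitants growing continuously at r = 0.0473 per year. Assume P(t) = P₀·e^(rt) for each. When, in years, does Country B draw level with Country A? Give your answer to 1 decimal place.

3860·e^(0.00887t) = 2360·e^(0.0473t)
3860/2360 = e^((0.0473 − 0.00887)t) → ln(1.63559) = 0.03843·t
t = 0.49201 / 0.03843

t ≈ 12.8 years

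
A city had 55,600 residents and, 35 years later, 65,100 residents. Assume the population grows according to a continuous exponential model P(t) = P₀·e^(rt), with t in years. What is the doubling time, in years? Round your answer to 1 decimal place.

r = ln(65100/55600) / 35 = ln(1.17086) / 35 ≈ 0.004507 per year
doubling time = ln 2 / |r| = 0.69315 / 0.004507

doubling time ≈ 153.8 years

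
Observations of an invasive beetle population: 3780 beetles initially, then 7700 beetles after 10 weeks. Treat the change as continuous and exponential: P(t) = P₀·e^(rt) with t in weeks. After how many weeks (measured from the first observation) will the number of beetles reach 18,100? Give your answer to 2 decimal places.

t ≈ 22.01 weeks

r = ln(7700/3780) / 10 ≈ 0.07115 per week
t = ln(18100/3780) / r = 1.56619 / 0.07115 ≈ 22.013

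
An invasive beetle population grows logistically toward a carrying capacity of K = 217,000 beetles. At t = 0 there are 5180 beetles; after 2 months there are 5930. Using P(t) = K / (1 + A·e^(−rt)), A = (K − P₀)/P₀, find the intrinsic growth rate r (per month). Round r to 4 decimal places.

r ≈ 0.0694 per month

A = (217000 − 5180)/5180 = 40.89189
5930 = 217000/(1 + 40.89189·e^(−r·2)) → e^(−2r) = (36.59359 − 1)/40.89189 = 0.870432
r = −ln(0.870432)/2 = 0.13877/2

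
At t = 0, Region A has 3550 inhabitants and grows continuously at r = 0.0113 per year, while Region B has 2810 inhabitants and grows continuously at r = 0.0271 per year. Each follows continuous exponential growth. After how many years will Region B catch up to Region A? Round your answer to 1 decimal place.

t ≈ 14.8 years

3550·e^(0.0113t) = 2810·e^(0.0271t)
3550/2810 = e^((0.0271 − 0.0113)t) → ln(1.26335) = 0.0158·t
t = 0.23376 / 0.0158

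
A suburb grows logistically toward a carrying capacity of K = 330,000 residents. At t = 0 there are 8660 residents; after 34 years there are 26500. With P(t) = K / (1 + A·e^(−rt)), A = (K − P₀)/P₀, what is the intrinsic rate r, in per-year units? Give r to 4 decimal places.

r ≈ 0.0346 per year

A = (330000 − 8660)/8660 = 37.10624
26500 = 330000/(1 + 37.10624·e^(−r·34)) → e^(−34r) = (12.45283 − 1)/37.10624 = 0.30865
r = −ln(0.30865)/34 = 1.17555/34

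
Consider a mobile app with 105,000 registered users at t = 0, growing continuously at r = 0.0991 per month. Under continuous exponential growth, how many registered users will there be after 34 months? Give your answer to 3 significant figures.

≈ 3,050,000 registered users

P(34) = 105000 · e^(0.0991·34) = 105000 · e^(3.3694)
= 105000 · 29.06109 ≈ 3051413.94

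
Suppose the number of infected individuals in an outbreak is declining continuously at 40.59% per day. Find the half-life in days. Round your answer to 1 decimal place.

half-life = ln(2) / |r| = 0.69315 / 0.4059

half-life ≈ 1.7 days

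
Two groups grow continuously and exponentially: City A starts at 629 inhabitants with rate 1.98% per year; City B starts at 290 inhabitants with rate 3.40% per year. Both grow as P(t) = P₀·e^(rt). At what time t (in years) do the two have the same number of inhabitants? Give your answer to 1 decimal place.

t ≈ 54.5 years

629·e^(0.0198t) = 290·e^(0.034t)
629/290 = e^((0.034 − 0.0198)t) → ln(2.16897) = 0.0142·t
t = 0.77425 / 0.0142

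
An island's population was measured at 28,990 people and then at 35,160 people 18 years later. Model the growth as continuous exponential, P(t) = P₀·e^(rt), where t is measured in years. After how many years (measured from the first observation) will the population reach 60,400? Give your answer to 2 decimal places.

r = ln(35160/28990) / 18 ≈ 0.01072 per year
t = ln(60400/28990) / r = 0.73404 / 0.01072 ≈ 68.474

t ≈ 68.47 years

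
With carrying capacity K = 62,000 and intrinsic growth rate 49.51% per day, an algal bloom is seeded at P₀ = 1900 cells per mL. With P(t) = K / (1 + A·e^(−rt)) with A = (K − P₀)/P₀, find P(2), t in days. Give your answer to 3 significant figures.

≈ 4,860 cells per mL

A = (62000 − 1900)/1900 = 31.63158
P(2) = 62000 / (1 + 31.63158·e^(−0.4951·2)) = 62000 / (1 + 31.63158·0.371502)
= 62000 / 12.75121 ≈ 4862.28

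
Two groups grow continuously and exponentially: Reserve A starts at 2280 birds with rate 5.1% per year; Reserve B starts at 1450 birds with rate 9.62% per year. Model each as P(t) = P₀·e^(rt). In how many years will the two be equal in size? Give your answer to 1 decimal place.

2280·e^(0.051t) = 1450·e^(0.0962t)
2280/1450 = e^((0.0962 − 0.051)t) → ln(1.57241) = 0.0452·t
t = 0.45261 / 0.0452

t ≈ 10.0 years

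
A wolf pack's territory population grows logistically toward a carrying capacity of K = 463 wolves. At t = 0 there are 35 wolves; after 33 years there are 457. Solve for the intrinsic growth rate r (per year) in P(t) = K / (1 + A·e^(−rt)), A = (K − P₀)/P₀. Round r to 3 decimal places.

r ≈ 0.207 per year

A = (463 − 35)/35 = 12.22857
457 = 463/(1 + 12.22857·e^(−r·33)) → e^(−33r) = (1.01313 − 1)/12.22857 = 0.001074
r = −ln(0.001074)/33 = 6.8367/33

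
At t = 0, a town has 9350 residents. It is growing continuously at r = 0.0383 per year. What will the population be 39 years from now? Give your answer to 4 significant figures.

≈ 41,640 residents

P(39) = 9350 · e^(0.0383·39) = 9350 · e^(1.4937)
= 9350 · 4.45354 ≈ 41640.63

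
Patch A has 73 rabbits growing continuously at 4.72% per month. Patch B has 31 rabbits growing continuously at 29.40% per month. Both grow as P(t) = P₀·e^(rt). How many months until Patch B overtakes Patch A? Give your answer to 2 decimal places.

73·e^(0.0472t) = 31·e^(0.294t)
73/31 = e^((0.294 − 0.0472)t) → ln(2.35484) = 0.2468·t
t = 0.85647 / 0.2468

t ≈ 3.47 months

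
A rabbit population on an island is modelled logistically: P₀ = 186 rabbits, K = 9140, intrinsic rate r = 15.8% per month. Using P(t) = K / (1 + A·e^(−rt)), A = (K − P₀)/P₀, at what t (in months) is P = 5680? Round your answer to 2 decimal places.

A = (9140 − 186)/186 = 48.13978
5680 = 9140/(1 + 48.13978·e^(−0.158t)) → 1 + 48.13978·e^(−0.158t) = 1.60915
e^(−0.158t) = 0.012654 → t = ln(79.02716)/0.158 = 4.36979/0.158

t ≈ 27.66 months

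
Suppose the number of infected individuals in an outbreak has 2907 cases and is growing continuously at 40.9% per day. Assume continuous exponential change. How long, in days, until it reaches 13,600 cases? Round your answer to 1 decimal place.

t ≈ 3.8 days

13600 = 2907 · e^(0.409·t)
t = ln(13600/2907) / 0.409 = ln(4.67836) / 0.409 = 1.54295 / 0.409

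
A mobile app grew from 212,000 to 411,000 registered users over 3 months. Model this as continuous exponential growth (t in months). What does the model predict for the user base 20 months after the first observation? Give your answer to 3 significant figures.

r = ln(411000/212000) / 3 ≈ 0.220669 per month
P(20) = 212000 · e^(0.220669·20) = 212000 · 82.54797 ≈ 17500169.99

≈ 17,500,000 registered users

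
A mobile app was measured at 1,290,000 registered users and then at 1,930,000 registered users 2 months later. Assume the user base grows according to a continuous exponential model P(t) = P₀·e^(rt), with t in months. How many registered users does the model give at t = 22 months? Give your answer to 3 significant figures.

r = ln(1930000/1290000) / 2 ≈ 0.201439 per month
P(22) = 1290000 · e^(0.201439·22) = 1290000 · 84.07049 ≈ 108450933.88

≈ 108,000,000 registered users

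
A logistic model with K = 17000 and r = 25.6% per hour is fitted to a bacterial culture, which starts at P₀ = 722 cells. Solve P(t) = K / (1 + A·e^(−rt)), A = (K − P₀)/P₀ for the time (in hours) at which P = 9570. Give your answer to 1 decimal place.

t ≈ 13.2 hours

A = (17000 − 722)/722 = 22.54571
9570 = 17000/(1 + 22.54571·e^(−0.256t)) → 1 + 22.54571·e^(−0.256t) = 1.77638
e^(−0.256t) = 0.034436 → t = ln(29.03936)/0.256 = 3.36865/0.256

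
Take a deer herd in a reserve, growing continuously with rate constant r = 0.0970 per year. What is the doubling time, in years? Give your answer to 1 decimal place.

doubling time ≈ 7.1 years

doubling time = ln(2) / |r| = 0.69315 / 0.097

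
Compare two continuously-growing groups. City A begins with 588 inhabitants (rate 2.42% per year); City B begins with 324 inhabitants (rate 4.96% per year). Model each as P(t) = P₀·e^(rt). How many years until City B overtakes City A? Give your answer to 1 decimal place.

t ≈ 23.5 years

588·e^(0.0242t) = 324·e^(0.0496t)
588/324 = e^((0.0496 − 0.0242)t) → ln(1.81481) = 0.0254·t
t = 0.59598 / 0.0254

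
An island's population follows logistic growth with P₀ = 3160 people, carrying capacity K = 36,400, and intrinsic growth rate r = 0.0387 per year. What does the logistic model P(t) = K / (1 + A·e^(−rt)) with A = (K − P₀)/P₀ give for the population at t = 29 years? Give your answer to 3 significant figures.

≈ 8,230 people

A = (36400 − 3160)/3160 = 10.51899
P(29) = 36400 / (1 + 10.51899·e^(−0.0387·29)) = 36400 / (1 + 10.51899·0.32553)
= 36400 / 4.42425 ≈ 8227.39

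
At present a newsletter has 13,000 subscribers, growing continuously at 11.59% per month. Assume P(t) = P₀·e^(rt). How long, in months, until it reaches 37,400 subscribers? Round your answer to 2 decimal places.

t ≈ 9.12 months

37400 = 13000 · e^(0.1159·t)
t = ln(37400/13000) / 0.1159 = ln(2.87692) / 0.1159 = 1.05672 / 0.1159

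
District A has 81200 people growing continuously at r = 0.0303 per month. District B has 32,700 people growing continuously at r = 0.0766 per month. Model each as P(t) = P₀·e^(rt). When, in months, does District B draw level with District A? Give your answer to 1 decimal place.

81200·e^(0.0303t) = 32700·e^(0.0766t)
81200/32700 = e^((0.0766 − 0.0303)t) → ln(2.48318) = 0.0463·t
t = 0.90954 / 0.0463

t ≈ 19.6 months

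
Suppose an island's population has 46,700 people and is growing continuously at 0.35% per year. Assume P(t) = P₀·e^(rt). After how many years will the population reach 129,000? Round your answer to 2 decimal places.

129000 = 46700 · e^(0.0035·t)
t = ln(129000/46700) / 0.0035 = ln(2.76231) / 0.0035 = 1.01607 / 0.0035

t ≈ 290.31 years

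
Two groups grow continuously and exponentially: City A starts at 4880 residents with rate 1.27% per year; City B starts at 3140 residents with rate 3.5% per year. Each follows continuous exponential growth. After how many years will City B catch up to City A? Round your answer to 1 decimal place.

t ≈ 19.8 years

4880·e^(0.0127t) = 3140·e^(0.035t)
4880/3140 = e^((0.035 − 0.0127)t) → ln(1.55414) = 0.0223·t
t = 0.44092 / 0.0223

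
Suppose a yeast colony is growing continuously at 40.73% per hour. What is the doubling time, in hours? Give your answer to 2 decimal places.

doubling time = ln(2) / |r| = 0.69315 / 0.4073

doubling time ≈ 1.70 hours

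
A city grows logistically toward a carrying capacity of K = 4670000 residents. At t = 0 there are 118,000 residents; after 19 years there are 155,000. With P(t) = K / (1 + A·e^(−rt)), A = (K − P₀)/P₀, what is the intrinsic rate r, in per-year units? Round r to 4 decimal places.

A = (4670000 − 118000)/118000 = 38.57627
155000 = 4670000/(1 + 38.57627·e^(−r·19)) → e^(−19r) = (30.12903 − 1)/38.57627 = 0.755102
r = −ln(0.755102)/19 = 0.2809/19

r ≈ 0.0148 per year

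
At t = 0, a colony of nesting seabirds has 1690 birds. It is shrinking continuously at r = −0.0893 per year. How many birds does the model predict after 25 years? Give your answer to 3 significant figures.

P(25) = 1690 · e^(-0.0893·25) = 1690 · e^(-2.2325)
= 1690 · 0.10726 ≈ 181.27

≈ 181 birds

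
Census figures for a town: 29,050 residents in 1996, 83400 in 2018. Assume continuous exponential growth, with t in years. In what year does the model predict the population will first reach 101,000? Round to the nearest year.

year 2022

r = ln(83400/29050) / 22 = 1.05463/22 ≈ 0.047938 per year
t = ln(101000/29050) / r = 1.2461/0.047938 ≈ 25.99 years after 1996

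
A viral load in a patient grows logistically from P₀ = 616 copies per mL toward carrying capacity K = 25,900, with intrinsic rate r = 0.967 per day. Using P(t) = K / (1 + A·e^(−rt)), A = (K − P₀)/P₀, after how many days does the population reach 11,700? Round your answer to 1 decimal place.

A = (25900 − 616)/616 = 41.04545
11700 = 25900/(1 + 41.04545·e^(−0.967t)) → 1 + 41.04545·e^(−0.967t) = 2.21368
e^(−0.967t) = 0.029569 → t = ln(33.81914)/0.967 = 3.52103/0.967

t ≈ 3.6 days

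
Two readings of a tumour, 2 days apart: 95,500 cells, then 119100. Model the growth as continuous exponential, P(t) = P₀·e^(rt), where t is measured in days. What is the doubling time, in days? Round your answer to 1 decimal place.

doubling time ≈ 6.3 days

r = ln(119100/95500) / 2 = ln(1.24712) / 2 ≈ 0.110419 per day
doubling time = ln 2 / |r| = 0.69315 / 0.110419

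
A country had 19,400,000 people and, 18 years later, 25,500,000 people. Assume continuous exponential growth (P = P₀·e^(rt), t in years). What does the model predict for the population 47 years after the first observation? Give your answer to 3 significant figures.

r = ln(25500000/19400000) / 18 ≈ 0.015189 per year
P(47) = 19400000 · e^(0.015189·47) = 19400000 · 2.04192 ≈ 39613299.49

≈ 39,600,000 people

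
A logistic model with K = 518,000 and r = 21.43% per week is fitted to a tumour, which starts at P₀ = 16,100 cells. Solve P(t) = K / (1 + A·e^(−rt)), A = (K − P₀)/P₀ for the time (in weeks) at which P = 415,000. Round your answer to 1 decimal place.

A = (518000 − 16100)/16100 = 31.17391
415000 = 518000/(1 + 31.17391·e^(−0.2143t)) → 1 + 31.17391·e^(−0.2143t) = 1.24819
e^(−0.2143t) = 0.007962 → t = ln(125.60363)/0.2143 = 4.83313/0.2143

t ≈ 22.6 weeks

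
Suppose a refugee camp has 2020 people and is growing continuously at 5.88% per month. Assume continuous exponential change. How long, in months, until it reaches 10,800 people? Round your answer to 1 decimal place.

t ≈ 28.5 months

10800 = 2020 · e^(0.0588·t)
t = ln(10800/2020) / 0.0588 = ln(5.34653) / 0.0588 = 1.67645 / 0.0588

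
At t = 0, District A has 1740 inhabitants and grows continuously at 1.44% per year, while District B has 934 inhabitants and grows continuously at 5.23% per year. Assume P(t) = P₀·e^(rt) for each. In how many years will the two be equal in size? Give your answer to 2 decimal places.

t ≈ 16.42 years

1740·e^(0.0144t) = 934·e^(0.0523t)
1740/934 = e^((0.0523 − 0.0144)t) → ln(1.86296) = 0.0379·t
t = 0.62216 / 0.0379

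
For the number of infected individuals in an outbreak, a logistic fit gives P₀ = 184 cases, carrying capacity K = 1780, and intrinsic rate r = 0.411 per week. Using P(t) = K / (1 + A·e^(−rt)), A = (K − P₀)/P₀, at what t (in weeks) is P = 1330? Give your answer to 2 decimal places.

t ≈ 7.89 weeks

A = (1780 − 184)/184 = 8.67391
1330 = 1780/(1 + 8.67391·e^(−0.411t)) → 1 + 8.67391·e^(−0.411t) = 1.33835
e^(−0.411t) = 0.039007 → t = ln(25.63623)/0.411 = 3.24401/0.411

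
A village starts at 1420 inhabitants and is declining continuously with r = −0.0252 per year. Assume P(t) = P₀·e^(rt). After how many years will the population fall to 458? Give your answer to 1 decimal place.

t ≈ 44.9 years

458 = 1420 · e^(-0.0252·t)
t = ln(458/1420) / -0.0252 = ln(0.32254) / -0.0252 = -1.13154 / -0.0252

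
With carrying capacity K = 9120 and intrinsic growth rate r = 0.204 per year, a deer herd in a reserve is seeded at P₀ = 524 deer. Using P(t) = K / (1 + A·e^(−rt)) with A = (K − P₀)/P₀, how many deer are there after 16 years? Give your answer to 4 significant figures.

≈ 5,605 deer

A = (9120 − 524)/524 = 16.40458
P(16) = 9120 / (1 + 16.40458·e^(−0.204·16)) = 9120 / (1 + 16.40458·0.038235)
= 9120 / 1.62723 ≈ 5604.61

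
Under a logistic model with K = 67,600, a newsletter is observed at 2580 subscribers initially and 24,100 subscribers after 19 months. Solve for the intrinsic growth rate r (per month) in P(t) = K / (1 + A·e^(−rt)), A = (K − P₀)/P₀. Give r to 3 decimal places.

A = (67600 − 2580)/2580 = 25.20155
24100 = 67600/(1 + 25.20155·e^(−r·19)) → e^(−19r) = (2.80498 − 1)/25.20155 = 0.071622
r = −ln(0.071622)/19 = 2.63636/19

r ≈ 0.139 per month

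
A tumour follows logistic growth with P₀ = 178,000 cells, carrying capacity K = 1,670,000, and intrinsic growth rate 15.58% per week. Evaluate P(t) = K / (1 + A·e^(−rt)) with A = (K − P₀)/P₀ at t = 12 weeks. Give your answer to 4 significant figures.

A = (1670000 − 178000)/178000 = 8.38202
P(12) = 1670000 / (1 + 8.38202·e^(−0.1558·12)) = 1670000 / (1 + 8.38202·0.154185)
= 1670000 / 2.29238 ≈ 728498.97

≈ 728,500 cells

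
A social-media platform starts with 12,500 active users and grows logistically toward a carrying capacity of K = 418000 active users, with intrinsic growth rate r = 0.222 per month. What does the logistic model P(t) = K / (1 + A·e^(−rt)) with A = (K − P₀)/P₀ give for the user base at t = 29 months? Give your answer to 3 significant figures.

A = (418000 − 12500)/12500 = 32.44
P(29) = 418000 / (1 + 32.44·e^(−0.222·29)) = 418000 / (1 + 32.44·0.0016)
= 418000 / 1.05189 ≈ 397379.53

≈ 397,000 active users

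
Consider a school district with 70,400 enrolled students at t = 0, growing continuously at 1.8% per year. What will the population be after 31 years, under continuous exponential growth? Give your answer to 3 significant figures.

≈ 123,000 enrolled students

P(31) = 70400 · e^(0.018·31) = 70400 · e^(0.558)
= 70400 · 1.74717 ≈ 123001.1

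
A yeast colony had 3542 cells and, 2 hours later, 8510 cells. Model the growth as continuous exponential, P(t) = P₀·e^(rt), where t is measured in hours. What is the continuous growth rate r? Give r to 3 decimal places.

r ≈ 0.438 per hour

8510 = 3542 · e^(r·2)
e^(2r) = 8510/3542 = 2.4026
r = ln(2.4026) / 2 = 0.87655 / 2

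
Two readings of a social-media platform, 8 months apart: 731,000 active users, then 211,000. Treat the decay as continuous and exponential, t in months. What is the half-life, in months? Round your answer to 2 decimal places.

r = ln(211000/731000) / 8 = ln(0.28865) / 8 ≈ -0.155319 per month
half-life = ln 2 / |r| = 0.69315 / 0.155319

half-life ≈ 4.46 months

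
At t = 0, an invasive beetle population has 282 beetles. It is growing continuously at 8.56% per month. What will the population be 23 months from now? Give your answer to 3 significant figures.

≈ 2,020 beetles

P(23) = 282 · e^(0.0856·23) = 282 · e^(1.9688)
= 282 · 7.16208 ≈ 2019.71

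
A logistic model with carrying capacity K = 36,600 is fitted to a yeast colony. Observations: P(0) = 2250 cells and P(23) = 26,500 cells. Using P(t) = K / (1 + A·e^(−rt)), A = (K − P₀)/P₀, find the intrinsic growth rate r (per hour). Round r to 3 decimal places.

A = (36600 − 2250)/2250 = 15.26667
26500 = 36600/(1 + 15.26667·e^(−r·23)) → e^(−23r) = (1.38113 − 1)/15.26667 = 0.024965
r = −ln(0.024965)/23 = 3.69028/23

r ≈ 0.160 per hour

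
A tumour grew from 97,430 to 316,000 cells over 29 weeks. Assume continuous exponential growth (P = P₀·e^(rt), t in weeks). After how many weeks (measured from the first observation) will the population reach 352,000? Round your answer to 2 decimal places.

t ≈ 31.66 weeks

r = ln(316000/97430) / 29 ≈ 0.040573 per week
t = ln(352000/97430) / r = 1.2845 / 0.040573 ≈ 31.659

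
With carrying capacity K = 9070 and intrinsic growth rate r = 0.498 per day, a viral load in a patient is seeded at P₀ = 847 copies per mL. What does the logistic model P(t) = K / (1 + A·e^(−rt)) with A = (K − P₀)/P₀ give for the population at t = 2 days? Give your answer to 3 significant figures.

≈ 1,980 copies per mL

A = (9070 − 847)/847 = 9.70838
P(2) = 9070 / (1 + 9.70838·e^(−0.498·2)) = 9070 / (1 + 9.70838·0.369354)
= 9070 / 4.58583 ≈ 1977.83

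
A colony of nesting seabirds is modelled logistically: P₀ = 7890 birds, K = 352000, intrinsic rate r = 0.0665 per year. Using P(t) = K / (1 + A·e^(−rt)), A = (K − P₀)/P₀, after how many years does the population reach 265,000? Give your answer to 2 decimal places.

t ≈ 73.52 years

A = (352000 − 7890)/7890 = 43.61343
265000 = 352000/(1 + 43.61343·e^(−0.0665t)) → 1 + 43.61343·e^(−0.0665t) = 1.3283
e^(−0.0665t) = 0.007528 → t = ln(132.84552)/0.0665 = 4.88919/0.0665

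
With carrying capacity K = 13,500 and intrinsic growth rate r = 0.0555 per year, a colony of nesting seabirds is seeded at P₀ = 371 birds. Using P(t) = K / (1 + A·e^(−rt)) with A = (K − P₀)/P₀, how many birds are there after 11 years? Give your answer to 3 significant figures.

≈ 668 birds

A = (13500 − 371)/371 = 35.38814
P(11) = 13500 / (1 + 35.38814·e^(−0.0555·11)) = 13500 / (1 + 35.38814·0.543079)
= 13500 / 20.21857 ≈ 667.7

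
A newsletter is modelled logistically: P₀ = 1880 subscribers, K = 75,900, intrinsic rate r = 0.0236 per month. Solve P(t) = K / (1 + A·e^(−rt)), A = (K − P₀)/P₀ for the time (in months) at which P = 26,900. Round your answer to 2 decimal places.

A = (75900 − 1880)/1880 = 39.37234
26900 = 75900/(1 + 39.37234·e^(−0.0236t)) → 1 + 39.37234·e^(−0.0236t) = 2.82156
e^(−0.0236t) = 0.046265 → t = ln(21.61461)/0.0236 = 3.07337/0.0236

t ≈ 130.23 months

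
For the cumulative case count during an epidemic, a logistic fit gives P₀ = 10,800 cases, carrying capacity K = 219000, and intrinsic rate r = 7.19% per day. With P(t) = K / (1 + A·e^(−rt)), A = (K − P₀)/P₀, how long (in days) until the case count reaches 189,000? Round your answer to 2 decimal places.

A = (219000 − 10800)/10800 = 19.27778
189000 = 219000/(1 + 19.27778·e^(−0.0719t)) → 1 + 19.27778·e^(−0.0719t) = 1.15873
e^(−0.0719t) = 0.008234 → t = ln(121.45)/0.0719 = 4.7995/0.0719

t ≈ 66.75 days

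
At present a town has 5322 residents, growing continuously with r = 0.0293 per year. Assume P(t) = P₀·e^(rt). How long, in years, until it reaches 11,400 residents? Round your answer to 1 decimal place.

11400 = 5322 · e^(0.0293·t)
t = ln(11400/5322) / 0.0293 = ln(2.14205) / 0.0293 = 0.76176 / 0.0293

t ≈ 26.0 years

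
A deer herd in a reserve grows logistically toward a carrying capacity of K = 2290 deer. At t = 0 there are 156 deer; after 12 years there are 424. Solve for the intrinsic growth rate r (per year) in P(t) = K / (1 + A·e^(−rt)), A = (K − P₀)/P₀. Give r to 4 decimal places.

r ≈ 0.0945 per year

A = (2290 − 156)/156 = 13.67949
424 = 2290/(1 + 13.67949·e^(−r·12)) → e^(−12r) = (5.40094 − 1)/13.67949 = 0.321718
r = −ln(0.321718)/12 = 1.13408/12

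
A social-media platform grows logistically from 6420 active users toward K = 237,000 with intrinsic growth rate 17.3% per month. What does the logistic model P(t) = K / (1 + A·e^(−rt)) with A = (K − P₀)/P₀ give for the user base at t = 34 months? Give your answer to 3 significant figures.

A = (237000 − 6420)/6420 = 35.91589
P(34) = 237000 / (1 + 35.91589·e^(−0.173·34)) = 237000 / (1 + 35.91589·0.002789)
= 237000 / 1.10018 ≈ 215419.95

≈ 215,000 active users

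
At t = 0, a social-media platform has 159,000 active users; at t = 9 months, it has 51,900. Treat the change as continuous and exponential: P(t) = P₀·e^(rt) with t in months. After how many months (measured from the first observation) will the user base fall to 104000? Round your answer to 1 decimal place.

t ≈ 3.4 months

r = ln(51900/159000) / 9 ≈ -0.124398 per month
t = ln(104000/159000) / r = -0.42451 / -0.124398 ≈ 3.413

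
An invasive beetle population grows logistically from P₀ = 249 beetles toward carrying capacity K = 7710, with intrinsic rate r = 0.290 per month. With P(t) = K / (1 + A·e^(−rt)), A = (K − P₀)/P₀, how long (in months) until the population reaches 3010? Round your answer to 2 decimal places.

t ≈ 10.19 months

A = (7710 − 249)/249 = 29.96386
3010 = 7710/(1 + 29.96386·e^(−0.29t)) → 1 + 29.96386·e^(−0.29t) = 2.56146
e^(−0.29t) = 0.052112 → t = ln(19.18962)/0.29 = 2.95437/0.29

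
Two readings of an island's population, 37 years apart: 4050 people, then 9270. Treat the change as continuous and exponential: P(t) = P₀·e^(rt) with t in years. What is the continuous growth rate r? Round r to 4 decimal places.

r ≈ 0.0224 per year

9270 = 4050 · e^(r·37)
e^(37r) = 9270/4050 = 2.28889
r = ln(2.28889) / 37 = 0.82807 / 37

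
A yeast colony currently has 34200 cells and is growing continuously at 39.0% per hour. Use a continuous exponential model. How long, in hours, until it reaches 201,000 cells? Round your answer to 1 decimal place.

t ≈ 4.5 hours

201000 = 34200 · e^(0.39·t)
t = ln(201000/34200) / 0.39 = ln(5.87719) / 0.39 = 1.77108 / 0.39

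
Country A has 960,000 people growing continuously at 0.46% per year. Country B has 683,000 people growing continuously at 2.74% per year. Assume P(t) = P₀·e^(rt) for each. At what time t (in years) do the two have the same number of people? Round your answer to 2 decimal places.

960000·e^(0.0046t) = 683000·e^(0.0274t)
960000/683000 = e^((0.0274 − 0.0046)t) → ln(1.40556) = 0.0228·t
t = 0.34044 / 0.0228

t ≈ 14.93 years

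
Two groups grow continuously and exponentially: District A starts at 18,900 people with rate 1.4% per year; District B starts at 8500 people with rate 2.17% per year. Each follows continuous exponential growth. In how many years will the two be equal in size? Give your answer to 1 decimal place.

t ≈ 103.8 years

18900·e^(0.014t) = 8500·e^(0.0217t)
18900/8500 = e^((0.0217 − 0.014)t) → ln(2.22353) = 0.0077·t
t = 0.7991 / 0.0077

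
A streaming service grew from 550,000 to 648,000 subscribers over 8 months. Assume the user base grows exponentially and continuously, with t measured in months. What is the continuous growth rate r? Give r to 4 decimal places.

648000 = 550000 · e^(r·8)
e^(8r) = 648000/550000 = 1.17818
r = ln(1.17818) / 8 = 0.16397 / 8

r ≈ 0.0205 per month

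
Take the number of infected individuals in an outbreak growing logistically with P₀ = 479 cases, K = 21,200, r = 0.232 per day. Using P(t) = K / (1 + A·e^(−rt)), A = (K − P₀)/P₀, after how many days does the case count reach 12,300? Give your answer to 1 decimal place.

A = (21200 − 479)/479 = 43.25887
12300 = 21200/(1 + 43.25887·e^(−0.232t)) → 1 + 43.25887·e^(−0.232t) = 1.72358
e^(−0.232t) = 0.016727 → t = ln(59.78473)/0.232 = 4.09075/0.232

t ≈ 17.6 days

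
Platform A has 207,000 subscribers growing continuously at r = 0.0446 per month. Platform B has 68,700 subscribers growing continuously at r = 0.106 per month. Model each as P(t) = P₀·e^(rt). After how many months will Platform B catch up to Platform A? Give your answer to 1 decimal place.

t ≈ 18.0 months

207000·e^(0.0446t) = 68700·e^(0.106t)
207000/68700 = e^((0.106 − 0.0446)t) → ln(3.0131) = 0.0614·t
t = 1.10297 / 0.0614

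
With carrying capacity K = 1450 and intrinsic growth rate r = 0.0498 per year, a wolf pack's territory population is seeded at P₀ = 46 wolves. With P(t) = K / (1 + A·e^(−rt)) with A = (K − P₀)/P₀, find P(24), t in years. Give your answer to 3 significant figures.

A = (1450 − 46)/46 = 30.52174
P(24) = 1450 / (1 + 30.52174·e^(−0.0498·24)) = 1450 / (1 + 30.52174·0.302643)
= 1450 / 10.2372 ≈ 141.64

≈ 142 wolves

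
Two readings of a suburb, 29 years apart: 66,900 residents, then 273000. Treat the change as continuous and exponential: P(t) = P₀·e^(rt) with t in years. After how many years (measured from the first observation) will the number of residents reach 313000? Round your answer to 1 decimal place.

r = ln(273000/66900) / 29 ≈ 0.048492 per year
t = ln(313000/66900) / r = 1.543 / 0.048492 ≈ 31.82

t ≈ 31.8 years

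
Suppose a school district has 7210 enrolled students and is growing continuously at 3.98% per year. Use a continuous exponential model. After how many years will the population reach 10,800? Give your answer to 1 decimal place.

10800 = 7210 · e^(0.0398·t)
t = ln(10800/7210) / 0.0398 = ln(1.49792) / 0.0398 = 0.40408 / 0.0398

t ≈ 10.2 years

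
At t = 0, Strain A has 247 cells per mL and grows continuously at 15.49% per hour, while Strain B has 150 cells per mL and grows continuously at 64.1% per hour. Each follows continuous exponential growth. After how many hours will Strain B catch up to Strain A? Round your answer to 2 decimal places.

247·e^(0.1549t) = 150·e^(0.641t)
247/150 = e^((0.641 − 0.1549)t) → ln(1.64667) = 0.4861·t
t = 0.49875 / 0.4861

t ≈ 1.03 hours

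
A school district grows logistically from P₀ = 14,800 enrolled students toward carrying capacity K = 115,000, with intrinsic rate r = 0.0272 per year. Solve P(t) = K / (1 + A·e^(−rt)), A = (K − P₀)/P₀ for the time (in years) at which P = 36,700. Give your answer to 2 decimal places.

A = (115000 − 14800)/14800 = 6.77027
36700 = 115000/(1 + 6.77027·e^(−0.0272t)) → 1 + 6.77027·e^(−0.0272t) = 3.13351
e^(−0.0272t) = 0.31513 → t = ln(3.17329)/0.0272 = 1.15477/0.0272

t ≈ 42.45 years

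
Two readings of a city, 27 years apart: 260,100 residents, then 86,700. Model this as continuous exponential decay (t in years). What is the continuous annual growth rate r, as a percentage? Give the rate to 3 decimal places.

r ≈ -4.069% per year

86700 = 260100 · e^(r·27)
e^(27r) = 86700/260100 = 0.33333
r = ln(0.33333) / 27 = -1.09861 / 27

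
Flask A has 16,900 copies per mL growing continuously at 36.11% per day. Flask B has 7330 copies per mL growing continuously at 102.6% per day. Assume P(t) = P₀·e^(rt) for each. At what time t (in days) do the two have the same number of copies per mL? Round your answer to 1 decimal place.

t ≈ 1.3 days

16900·e^(0.3611t) = 7330·e^(1.026t)
16900/7330 = e^((1.026 − 0.3611)t) → ln(2.30559) = 0.6649·t
t = 0.83534 / 0.6649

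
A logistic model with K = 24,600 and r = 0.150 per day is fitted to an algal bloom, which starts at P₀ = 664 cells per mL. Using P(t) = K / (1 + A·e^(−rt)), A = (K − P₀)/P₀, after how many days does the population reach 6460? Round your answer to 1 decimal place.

t ≈ 17.0 days

A = (24600 − 664)/664 = 36.04819
6460 = 24600/(1 + 36.04819·e^(−0.15t)) → 1 + 36.04819·e^(−0.15t) = 3.80805
e^(−0.15t) = 0.077897 → t = ln(12.83745)/0.15 = 2.55237/0.15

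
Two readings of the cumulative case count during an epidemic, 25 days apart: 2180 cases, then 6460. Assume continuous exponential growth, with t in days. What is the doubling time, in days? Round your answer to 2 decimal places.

doubling time ≈ 15.95 days

r = ln(6460/2180) / 25 = ln(2.9633) / 25 ≈ 0.043452 per day
doubling time = ln 2 / |r| = 0.69315 / 0.043452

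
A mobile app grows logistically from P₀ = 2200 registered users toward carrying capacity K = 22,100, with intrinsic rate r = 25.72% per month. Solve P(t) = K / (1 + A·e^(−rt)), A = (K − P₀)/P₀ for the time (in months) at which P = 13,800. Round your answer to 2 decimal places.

t ≈ 10.54 months

A = (22100 − 2200)/2200 = 9.04545
13800 = 22100/(1 + 9.04545·e^(−0.2572t)) → 1 + 9.04545·e^(−0.2572t) = 1.60145
e^(−0.2572t) = 0.066492 → t = ln(15.03943)/0.2572 = 2.71068/0.2572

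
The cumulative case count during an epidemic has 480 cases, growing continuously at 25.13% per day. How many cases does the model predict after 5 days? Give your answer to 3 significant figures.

P(5) = 480 · e^(0.2513·5) = 480 · e^(1.2565)
= 480 · 3.5131 ≈ 1686.29

≈ 1,690 cases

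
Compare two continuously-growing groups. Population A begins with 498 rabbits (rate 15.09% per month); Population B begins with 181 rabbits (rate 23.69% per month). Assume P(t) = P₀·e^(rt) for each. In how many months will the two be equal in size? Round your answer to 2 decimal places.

498·e^(0.1509t) = 181·e^(0.2369t)
498/181 = e^((0.2369 − 0.1509)t) → ln(2.75138) = 0.086·t
t = 1.0121 / 0.086

t ≈ 11.77 months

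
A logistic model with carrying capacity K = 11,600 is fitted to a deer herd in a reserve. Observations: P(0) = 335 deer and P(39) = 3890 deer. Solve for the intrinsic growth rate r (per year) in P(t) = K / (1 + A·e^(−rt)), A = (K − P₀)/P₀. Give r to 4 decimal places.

r ≈ 0.0726 per year

A = (11600 − 335)/335 = 33.62687
3890 = 11600/(1 + 33.62687·e^(−r·39)) → e^(−39r) = (2.98201 − 1)/33.62687 = 0.058941
r = −ln(0.058941)/39 = 2.83122/39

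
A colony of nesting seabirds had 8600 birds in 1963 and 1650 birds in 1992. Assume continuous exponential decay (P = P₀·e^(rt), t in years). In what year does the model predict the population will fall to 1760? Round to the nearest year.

r = ln(1650/8600) / 29 = -1.65099/29 ≈ -0.056931 per year
t = ln(1760/8600) / r = -1.58645/-0.056931 ≈ 27.87 years after 1963

year 1991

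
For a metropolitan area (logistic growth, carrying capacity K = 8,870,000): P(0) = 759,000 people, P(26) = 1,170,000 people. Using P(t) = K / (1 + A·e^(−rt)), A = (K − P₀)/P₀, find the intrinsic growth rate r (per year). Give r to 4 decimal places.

r ≈ 0.0186 per year

A = (8870000 − 759000)/759000 = 10.68643
1170000 = 8870000/(1 + 10.68643·e^(−r·26)) → e^(−26r) = (7.5812 − 1)/10.68643 = 0.615846
r = −ln(0.615846)/26 = 0.48476/26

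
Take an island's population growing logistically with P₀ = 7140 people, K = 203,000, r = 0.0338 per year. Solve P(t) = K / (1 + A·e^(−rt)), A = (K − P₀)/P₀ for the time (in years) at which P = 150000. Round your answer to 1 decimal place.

A = (203000 − 7140)/7140 = 27.43137
150000 = 203000/(1 + 27.43137·e^(−0.0338t)) → 1 + 27.43137·e^(−0.0338t) = 1.35333
e^(−0.0338t) = 0.012881 → t = ln(77.63596)/0.0338 = 4.35203/0.0338

t ≈ 128.8 years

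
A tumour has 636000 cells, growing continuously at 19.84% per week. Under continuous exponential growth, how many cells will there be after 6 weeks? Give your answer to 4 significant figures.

≈ 2,091,000 cells

P(6) = 636000 · e^(0.1984·6) = 636000 · e^(1.1904)
= 636000 · 3.2884 ≈ 2091420.05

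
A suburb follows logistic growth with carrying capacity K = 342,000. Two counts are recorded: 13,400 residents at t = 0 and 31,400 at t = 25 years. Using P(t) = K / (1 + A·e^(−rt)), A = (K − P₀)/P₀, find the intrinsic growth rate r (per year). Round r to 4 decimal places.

r ≈ 0.0363 per year

A = (342000 − 13400)/13400 = 24.52239
31400 = 342000/(1 + 24.52239·e^(−r·25)) → e^(−25r) = (10.89172 − 1)/24.52239 = 0.403375
r = −ln(0.403375)/25 = 0.90789/25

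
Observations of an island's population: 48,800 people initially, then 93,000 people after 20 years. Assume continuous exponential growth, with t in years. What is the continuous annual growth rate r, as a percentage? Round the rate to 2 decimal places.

r ≈ 3.22% per year

93000 = 48800 · e^(r·20)
e^(20r) = 93000/48800 = 1.90574
r = ln(1.90574) / 20 = 0.64487 / 20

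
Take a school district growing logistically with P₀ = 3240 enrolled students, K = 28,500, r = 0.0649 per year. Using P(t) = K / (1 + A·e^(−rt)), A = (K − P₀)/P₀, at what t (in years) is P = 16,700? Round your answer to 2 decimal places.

A = (28500 − 3240)/3240 = 7.7963
16700 = 28500/(1 + 7.7963·e^(−0.0649t)) → 1 + 7.7963·e^(−0.0649t) = 1.70659
e^(−0.0649t) = 0.090631 → t = ln(11.03374)/0.0649 = 2.40096/0.0649

t ≈ 36.99 years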